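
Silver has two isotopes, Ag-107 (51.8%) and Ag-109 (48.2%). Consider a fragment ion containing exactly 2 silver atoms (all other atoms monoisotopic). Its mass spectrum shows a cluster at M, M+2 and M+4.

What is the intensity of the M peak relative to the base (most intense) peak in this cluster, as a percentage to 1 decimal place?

Term probabilities: M 0.2683, M+2 0.4994, M+4 0.2323. Base peak = M+2.
P(M+2) = C(2,1) × 0.518^1 × 0.482^1 = 2 × 0.5180 × 0.4820 = 0.499352 (base)
P(M) = C(2,0) × 0.518^2 × 0.482^0 = 1 × 0.268324 × 1.0000 = 0.268324
Relative intensity = 0.268324 / 0.499352 × 100 = 53.7

53.7%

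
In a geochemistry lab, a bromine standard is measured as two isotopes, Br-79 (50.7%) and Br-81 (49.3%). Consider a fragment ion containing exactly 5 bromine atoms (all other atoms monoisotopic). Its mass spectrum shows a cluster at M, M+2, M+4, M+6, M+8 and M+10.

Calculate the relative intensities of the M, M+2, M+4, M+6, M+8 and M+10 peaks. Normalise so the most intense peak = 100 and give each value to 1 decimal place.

Each Br atom is independently Br-79 (p = 0.507) or Br-81 (q = 0.493); the cluster is the binomial expansion (p + q)^5.
P(M) = 0.507^5 = 0.033500
P(M+2) = 5 × 0.507^4 × 0.493^1 = 0.162873
P(M+4) = 10 × 0.507^3 × 0.493^2 = 0.316751
P(M+6) = 10 × 0.507^2 × 0.493^3 = 0.308004
P(M+8) = 5 × 0.507^1 × 0.493^4 = 0.149750
P(M+10) = 0.493^5 = 0.029123
The M+4 peak is largest (0.316751); scaling to 100 gives 10.6 : 51.4 : 100.0 : 97.2 : 47.3 : 9.2.

10.6 : 51.4 : 100.0 : 97.2 : 47.3 : 9.2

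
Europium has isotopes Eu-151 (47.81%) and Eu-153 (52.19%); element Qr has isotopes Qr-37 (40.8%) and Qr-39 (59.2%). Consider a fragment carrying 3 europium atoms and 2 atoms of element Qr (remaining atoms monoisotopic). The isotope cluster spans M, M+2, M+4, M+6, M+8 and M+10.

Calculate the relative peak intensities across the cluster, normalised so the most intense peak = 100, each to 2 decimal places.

Europium pattern (n=3): 0.10928391 : 0.3578871 : 0.39067407 : 0.14215492
Element Qr pattern (n=2): 0.166464 : 0.483072 : 0.350464
Convolve the two distributions (both contribute in 2-u steps):
  M: 0.10928391×0.166464 = 0.018192
  M+2: 0.10928391×0.483072 + 0.3578871×0.166464 = 0.112367
  M+4: 0.10928391×0.350464 + 0.3578871×0.483072 + 0.39067407×0.166464 = 0.276218
  M+6: 0.3578871×0.350464 + 0.39067407×0.483072 + 0.14215492×0.166464 = 0.337814
  M+8: 0.39067407×0.350464 + 0.14215492×0.483072 = 0.205588
  M+10: 0.14215492×0.350464 = 0.049820
Scale to base peak (0.337814) = 100: 5.39 : 33.26 : 81.77 : 100.00 : 60.86 : 14.75

5.39 : 33.26 : 81.77 : 100.00 : 60.86 : 14.75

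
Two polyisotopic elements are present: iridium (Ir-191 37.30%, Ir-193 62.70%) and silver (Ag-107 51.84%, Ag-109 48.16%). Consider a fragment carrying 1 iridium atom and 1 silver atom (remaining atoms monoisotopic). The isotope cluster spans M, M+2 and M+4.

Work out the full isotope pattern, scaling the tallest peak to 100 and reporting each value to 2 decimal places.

Iridium pattern (n=1): 0.3730 : 0.6270
Silver pattern (n=1): 0.5184 : 0.4816
Convolve the two distributions (both contribute in 2-u steps):
  M: 0.3730×0.5184 = 0.193363
  M+2: 0.3730×0.4816 + 0.6270×0.5184 = 0.504674
  M+4: 0.6270×0.4816 = 0.301963
Scale to base peak (0.504674) = 100: 38.31 : 100.00 : 59.83

38.31 : 100.00 : 59.83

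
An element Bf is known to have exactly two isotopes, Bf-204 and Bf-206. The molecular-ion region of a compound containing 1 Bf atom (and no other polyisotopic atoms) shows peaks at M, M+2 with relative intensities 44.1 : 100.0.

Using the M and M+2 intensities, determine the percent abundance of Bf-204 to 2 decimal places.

If p is the fraction of Bf that is Bf-204, then I(M+2)/I(M) = [C(1,1)·p^0·(1−p)] / p^1 = 1·(1−p)/p = 100.0/44.1 = 2.2676
(1−p)/p = 2.2676/1 = 2.2676  ⇒  p = 1/(1 + 2.2676) = 0.3060
Bf-204: 30.60%, Bf-206: 69.40%.

30.60%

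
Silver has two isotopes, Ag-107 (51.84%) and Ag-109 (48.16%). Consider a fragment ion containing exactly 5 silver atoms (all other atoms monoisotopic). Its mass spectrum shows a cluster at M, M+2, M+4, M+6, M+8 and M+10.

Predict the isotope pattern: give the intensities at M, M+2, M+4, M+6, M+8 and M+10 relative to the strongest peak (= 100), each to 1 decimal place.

The 5 Ag atoms are independent, so intensities follow the terms of (0.5184 + 0.4816)^5.
P(M) = 0.5184^5 = 0.037439
P(M+2) = 5 × 0.5184^4 × 0.4816^1 = 0.173907
P(M+4) = 10 × 0.5184^3 × 0.4816^2 = 0.323123
P(M+6) = 10 × 0.5184^2 × 0.4816^3 = 0.300185
P(M+8) = 5 × 0.5184^1 × 0.4816^4 = 0.139438
P(M+10) = 0.4816^5 = 0.025908
The M+4 peak is largest (0.323123); scaling to 100 gives 11.6 : 53.8 : 100.0 : 92.9 : 43.2 : 8.0.

11.6 : 53.8 : 100.0 : 92.9 : 43.2 : 8.0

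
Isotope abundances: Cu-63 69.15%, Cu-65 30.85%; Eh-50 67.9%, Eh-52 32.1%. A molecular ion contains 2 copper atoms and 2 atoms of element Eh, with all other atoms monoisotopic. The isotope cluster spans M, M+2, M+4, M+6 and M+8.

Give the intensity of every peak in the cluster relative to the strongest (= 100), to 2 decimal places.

54.41 : 100.00 : 68.90 : 21.09 : 2.42

Copper pattern (n=2): 0.47817225 : 0.4266555 : 0.09517225
Element Eh pattern (n=2): 0.461041 : 0.435918 : 0.103041
Convolve the two distributions (both contribute in 2-u steps):
  M: 0.47817225×0.461041 = 0.220457
  M+2: 0.47817225×0.435918 + 0.4266555×0.461041 = 0.405150
  M+4: 0.47817225×0.103041 + 0.4266555×0.435918 + 0.09517225×0.461041 = 0.279136
  M+6: 0.4266555×0.103041 + 0.09517225×0.435918 = 0.085450
  M+8: 0.09517225×0.103041 = 0.009807
Scale to base peak (0.405150) = 100: 54.41 : 100.00 : 68.90 : 21.09 : 2.42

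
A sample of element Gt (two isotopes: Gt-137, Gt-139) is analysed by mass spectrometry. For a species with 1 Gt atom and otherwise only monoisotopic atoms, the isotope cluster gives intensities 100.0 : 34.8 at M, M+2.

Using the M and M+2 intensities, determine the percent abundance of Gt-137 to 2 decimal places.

If p is the fraction of Gt that is Gt-137, then I(M+2)/I(M) = [C(1,1)·p^0·(1−p)] / p^1 = 1·(1−p)/p = 34.8/100.0 = 0.3480
(1−p)/p = 0.3480/1 = 0.3480  ⇒  p = 1/(1 + 0.3480) = 0.7418
Gt-137: 74.18%, Gt-139: 25.82%.

74.18%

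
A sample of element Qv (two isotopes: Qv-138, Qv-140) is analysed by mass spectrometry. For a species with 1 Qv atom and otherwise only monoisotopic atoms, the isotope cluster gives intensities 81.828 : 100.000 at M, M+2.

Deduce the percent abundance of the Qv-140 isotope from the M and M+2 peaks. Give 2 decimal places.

Write p for the Qv-138 fraction. I(M+2)/I(M) = [C(1,1)·p^0·(1−p)] / p^1 = 1·(1−p)/p = 100.000/81.828 = 1.2221
(1−p)/p = 1.2221/1 = 1.2221  ⇒  p = 1/(1 + 1.2221) = 0.4500
Qv-138: 45.00%, Qv-140: 55.00%.

55.00%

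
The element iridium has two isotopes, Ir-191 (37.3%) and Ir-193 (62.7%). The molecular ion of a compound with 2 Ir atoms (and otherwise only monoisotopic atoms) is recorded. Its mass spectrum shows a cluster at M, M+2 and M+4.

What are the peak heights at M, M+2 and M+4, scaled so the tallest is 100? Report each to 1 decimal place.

29.7 : 100.0 : 84.0

Each Ir atom is independently Ir-191 (p = 0.373) or Ir-193 (q = 0.627); the cluster is the binomial expansion (p + q)^2.
P(M) = 0.373^2 = 0.139129
P(M+2) = 2 × 0.373^1 × 0.627^1 = 0.467742
P(M+4) = 0.627^2 = 0.393129
The M+2 peak is largest (0.467742); scaling to 100 gives 29.7 : 100.0 : 84.0.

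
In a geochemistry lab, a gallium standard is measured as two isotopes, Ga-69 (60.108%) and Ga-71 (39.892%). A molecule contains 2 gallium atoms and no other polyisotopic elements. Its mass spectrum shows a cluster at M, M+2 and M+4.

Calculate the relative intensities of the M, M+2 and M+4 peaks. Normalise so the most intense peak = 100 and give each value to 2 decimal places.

75.34 : 100.00 : 33.18

The 2 Ga atoms are independent, so intensities follow the terms of (0.60108 + 0.39892)^2.
P(M) = 0.60108^2 = 0.361297
P(M+2) = 2 × 0.60108^1 × 0.39892^1 = 0.479566
P(M+4) = 0.39892^2 = 0.159137
The M+2 peak is largest (0.479566); scaling to 100 gives 75.34 : 100.00 : 33.18.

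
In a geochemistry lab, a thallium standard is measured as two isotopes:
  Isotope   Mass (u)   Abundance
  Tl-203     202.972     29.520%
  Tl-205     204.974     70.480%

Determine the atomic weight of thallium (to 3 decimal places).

Ar = Σ fᵢ·mᵢ = 0.29520 × 202.972 + 0.70480 × 204.974
= 59.9173 + 144.4657 = 204.3830 u

204.383 u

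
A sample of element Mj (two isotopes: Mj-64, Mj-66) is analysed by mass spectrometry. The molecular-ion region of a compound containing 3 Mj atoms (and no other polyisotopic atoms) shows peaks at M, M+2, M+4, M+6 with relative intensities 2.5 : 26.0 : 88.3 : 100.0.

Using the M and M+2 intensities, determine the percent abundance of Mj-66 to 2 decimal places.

If p is the fraction of Mj that is Mj-64, then I(M+2)/I(M) = [C(3,1)·p^2·(1−p)] / p^3 = 3·(1−p)/p = 26.0/2.5 = 10.4000
(1−p)/p = 10.4000/3 = 3.4667  ⇒  p = 1/(1 + 3.4667) = 0.2239
Mj-64: 22.39%, Mj-66: 77.61%.

77.61%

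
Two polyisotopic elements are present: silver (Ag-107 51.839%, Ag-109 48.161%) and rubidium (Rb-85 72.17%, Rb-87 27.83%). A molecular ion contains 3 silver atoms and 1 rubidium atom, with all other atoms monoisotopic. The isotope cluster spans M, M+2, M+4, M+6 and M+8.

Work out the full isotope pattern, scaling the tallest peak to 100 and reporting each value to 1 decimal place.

Silver pattern (n=3): 0.13930601 : 0.38826655 : 0.36071887 : 0.11170857
Rubidium pattern (n=1): 0.7217 : 0.2783
Convolve the two distributions (both contribute in 2-u steps):
  M: 0.13930601×0.7217 = 0.100537
  M+2: 0.13930601×0.2783 + 0.38826655×0.7217 = 0.318981
  M+4: 0.38826655×0.2783 + 0.36071887×0.7217 = 0.368385
  M+6: 0.36071887×0.2783 + 0.11170857×0.7217 = 0.181008
  M+8: 0.11170857×0.2783 = 0.031088
Scale to base peak (0.368385) = 100: 27.3 : 86.6 : 100.0 : 49.1 : 8.4

27.3 : 86.6 : 100.0 : 49.1 : 8.4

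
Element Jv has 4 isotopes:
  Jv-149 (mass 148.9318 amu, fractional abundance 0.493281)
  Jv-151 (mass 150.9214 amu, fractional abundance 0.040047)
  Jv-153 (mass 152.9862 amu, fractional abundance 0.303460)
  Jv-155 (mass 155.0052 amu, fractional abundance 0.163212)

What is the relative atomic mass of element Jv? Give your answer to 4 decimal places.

Ar = Σ fᵢ·mᵢ = 0.493281 × 148.9318 + 0.040047 × 150.9214 + 0.303460 × 152.9862 + 0.163212 × 155.0052
= 73.46523 + 6.04395 + 46.42519 + 25.29871 = 151.23308 amu

151.2331 amu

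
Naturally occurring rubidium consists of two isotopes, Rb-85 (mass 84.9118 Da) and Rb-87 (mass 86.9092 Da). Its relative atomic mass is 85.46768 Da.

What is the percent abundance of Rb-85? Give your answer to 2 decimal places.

With x = fraction of Rb-85 (so Rb-87 is 1 − x):
84.9118·x + 86.9092·(1 − x) = 85.46768
(84.9118 − 86.9092)·x = 85.46768 − 86.9092
x = -1.44152 / -1.9974 = 0.72170 → 72.17% Rb-85, 27.83% Rb-87.

72.17%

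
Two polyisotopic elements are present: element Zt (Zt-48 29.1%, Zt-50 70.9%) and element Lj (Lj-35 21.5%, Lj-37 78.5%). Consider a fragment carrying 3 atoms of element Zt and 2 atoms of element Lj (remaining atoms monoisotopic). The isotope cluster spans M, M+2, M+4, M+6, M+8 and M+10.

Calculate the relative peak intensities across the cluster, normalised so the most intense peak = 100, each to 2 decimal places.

Element Zt pattern (n=3): 0.02464217 : 0.18011649 : 0.43884051 : 0.35640083
Element Lj pattern (n=2): 0.046225 : 0.33755 : 0.616225
Convolve the two distributions (both contribute in 2-u steps):
  M: 0.02464217×0.046225 = 0.001139
  M+2: 0.02464217×0.33755 + 0.18011649×0.046225 = 0.016644
  M+4: 0.02464217×0.616225 + 0.18011649×0.33755 + 0.43884051×0.046225 = 0.096269
  M+6: 0.18011649×0.616225 + 0.43884051×0.33755 + 0.35640083×0.046225 = 0.275598
  M+8: 0.43884051×0.616225 + 0.35640083×0.33755 = 0.390728
  M+10: 0.35640083×0.616225 = 0.219623
Scale to base peak (0.390728) = 100: 0.29 : 4.26 : 24.64 : 70.53 : 100.00 : 56.21

0.29 : 4.26 : 24.64 : 70.53 : 100.00 : 56.21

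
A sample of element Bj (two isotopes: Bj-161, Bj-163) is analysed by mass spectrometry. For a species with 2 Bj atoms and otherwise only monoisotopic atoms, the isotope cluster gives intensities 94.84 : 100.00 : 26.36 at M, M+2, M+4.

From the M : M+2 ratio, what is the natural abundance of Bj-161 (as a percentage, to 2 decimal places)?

65.48%

Write p for the Bj-161 fraction. I(M+2)/I(M) = [C(2,1)·p^1·(1−p)] / p^2 = 2·(1−p)/p = 100.00/94.84 = 1.0544
(1−p)/p = 1.0544/2 = 0.5272  ⇒  p = 1/(1 + 0.5272) = 0.6548
Bj-161: 65.48%, Bj-163: 34.52%.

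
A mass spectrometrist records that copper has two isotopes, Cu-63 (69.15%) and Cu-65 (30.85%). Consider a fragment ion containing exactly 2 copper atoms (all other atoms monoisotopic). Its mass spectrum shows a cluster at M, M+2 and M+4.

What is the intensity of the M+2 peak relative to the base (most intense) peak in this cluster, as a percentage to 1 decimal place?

(0.6915 + 0.3085)^2 gives M 0.4782, M+2 0.4267, M+4 0.0952; the largest is M.
P(M) = C(2,0) × 0.6915^2 × 0.3085^0 = 1 × 0.47817225 × 1.0000 = 0.478172 (base)
P(M+2) = C(2,1) × 0.6915^1 × 0.3085^1 = 2 × 0.6915 × 0.3085 = 0.426656
Relative intensity = 0.426656 / 0.478172 × 100 = 89.2

89.2%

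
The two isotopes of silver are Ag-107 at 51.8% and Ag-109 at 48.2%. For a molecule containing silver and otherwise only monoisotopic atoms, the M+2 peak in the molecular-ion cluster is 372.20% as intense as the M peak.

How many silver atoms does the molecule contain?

With n Ag atoms, P(M+2)/P(M) = C(n,1)·p^(n−1)q / p^n = n·q/p = n · 0.482/0.518.
n = 3.7220 × 0.518/0.482 = 4.00 ≈ 4

4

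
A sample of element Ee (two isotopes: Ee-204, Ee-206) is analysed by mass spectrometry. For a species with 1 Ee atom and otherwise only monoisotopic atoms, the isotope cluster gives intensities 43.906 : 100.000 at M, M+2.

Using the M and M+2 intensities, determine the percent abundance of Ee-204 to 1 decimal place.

30.5%

Write p for the Ee-204 fraction. I(M+2)/I(M) = [C(1,1)·p^0·(1−p)] / p^1 = 1·(1−p)/p = 100.000/43.906 = 2.2776
(1−p)/p = 2.2776/1 = 2.2776  ⇒  p = 1/(1 + 2.2776) = 0.3051
Ee-204: 30.5%, Ee-206: 69.5%.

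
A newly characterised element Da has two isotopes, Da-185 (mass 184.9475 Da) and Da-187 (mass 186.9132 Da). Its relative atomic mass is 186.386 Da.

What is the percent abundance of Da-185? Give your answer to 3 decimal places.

26.820%

Let x be the fractional abundance of Da-185; then Da-187 has abundance 1 − x.
184.9475·x + 186.9132·(1 − x) = 186.386
(184.9475 − 186.9132)·x = 186.386 − 186.9132
x = -0.5272 / -1.9657 = 0.26820 → 26.820% Da-185, 73.180% Da-187.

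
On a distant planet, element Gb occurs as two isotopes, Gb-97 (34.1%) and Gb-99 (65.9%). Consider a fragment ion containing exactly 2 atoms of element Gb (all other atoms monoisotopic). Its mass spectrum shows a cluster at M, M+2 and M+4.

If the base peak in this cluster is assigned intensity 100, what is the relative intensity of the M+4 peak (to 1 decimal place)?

96.6

(0.341 + 0.659)^2 gives M 0.1163, M+2 0.4494, M+4 0.4343; the largest is M+2.
P(M+2) = C(2,1) × 0.341^1 × 0.659^1 = 2 × 0.3410 × 0.6590 = 0.449438 (base)
P(M+4) = C(2,2) × 0.341^0 × 0.659^2 = 1 × 1.0000 × 0.434281 = 0.434281
Relative intensity = 0.434281 / 0.449438 × 100 = 96.6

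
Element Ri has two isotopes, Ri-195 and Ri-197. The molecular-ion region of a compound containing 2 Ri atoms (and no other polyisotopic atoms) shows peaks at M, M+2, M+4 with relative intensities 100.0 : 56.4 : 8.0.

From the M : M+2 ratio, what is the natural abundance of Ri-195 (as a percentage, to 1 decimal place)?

Let p = fractional abundance of Ri-195. I(M+2)/I(M) = [C(2,1)·p^1·(1−p)] / p^2 = 2·(1−p)/p = 56.4/100.0 = 0.5640
(1−p)/p = 0.5640/2 = 0.2820  ⇒  p = 1/(1 + 0.2820) = 0.7800
Ri-195: 78.0%, Ri-197: 22.0%.

78.0%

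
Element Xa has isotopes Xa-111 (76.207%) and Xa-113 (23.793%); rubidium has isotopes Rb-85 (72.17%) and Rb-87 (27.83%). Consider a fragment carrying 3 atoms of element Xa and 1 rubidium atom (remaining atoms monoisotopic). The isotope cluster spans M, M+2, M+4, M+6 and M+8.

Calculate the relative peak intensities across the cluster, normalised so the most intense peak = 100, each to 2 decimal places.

Element Xa pattern (n=3): 0.44257267 : 0.41453403 : 0.12942391 : 0.01346938
Rubidium pattern (n=1): 0.7217 : 0.2783
Convolve the two distributions (both contribute in 2-u steps):
  M: 0.44257267×0.7217 = 0.319405
  M+2: 0.44257267×0.2783 + 0.41453403×0.7217 = 0.422337
  M+4: 0.41453403×0.2783 + 0.12942391×0.7217 = 0.208770
  M+6: 0.12942391×0.2783 + 0.01346938×0.7217 = 0.045740
  M+8: 0.01346938×0.2783 = 0.003749
Scale to base peak (0.422337) = 100: 75.63 : 100.00 : 49.43 : 10.83 : 0.89

75.63 : 100.00 : 49.43 : 10.83 : 0.89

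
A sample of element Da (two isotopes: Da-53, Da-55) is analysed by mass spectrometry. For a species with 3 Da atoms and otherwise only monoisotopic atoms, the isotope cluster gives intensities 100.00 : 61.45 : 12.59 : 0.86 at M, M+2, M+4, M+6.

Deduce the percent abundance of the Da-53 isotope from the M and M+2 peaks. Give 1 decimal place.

Let p = fractional abundance of Da-53. I(M+2)/I(M) = [C(3,1)·p^2·(1−p)] / p^3 = 3·(1−p)/p = 61.45/100.00 = 0.6145
(1−p)/p = 0.6145/3 = 0.2048  ⇒  p = 1/(1 + 0.2048) = 0.8300
Da-53: 83.0%, Da-55: 17.0%.

83.0%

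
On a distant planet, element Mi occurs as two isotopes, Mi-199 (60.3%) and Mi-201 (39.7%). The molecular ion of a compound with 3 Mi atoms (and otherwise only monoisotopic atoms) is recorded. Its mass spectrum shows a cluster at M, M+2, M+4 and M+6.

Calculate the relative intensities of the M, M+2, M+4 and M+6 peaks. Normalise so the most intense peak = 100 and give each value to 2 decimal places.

50.63 : 100.00 : 65.84 : 14.45

Expanding (0.603 + 0.397)^3:
P(M) = 0.603^3 = 0.219256
P(M+2) = 3 × 0.603^2 × 0.397^1 = 0.433058
P(M+4) = 3 × 0.603^1 × 0.397^2 = 0.285115
P(M+6) = 0.397^3 = 0.062571
The M+2 peak is largest (0.433058); scaling to 100 gives 50.63 : 100.00 : 65.84 : 14.45.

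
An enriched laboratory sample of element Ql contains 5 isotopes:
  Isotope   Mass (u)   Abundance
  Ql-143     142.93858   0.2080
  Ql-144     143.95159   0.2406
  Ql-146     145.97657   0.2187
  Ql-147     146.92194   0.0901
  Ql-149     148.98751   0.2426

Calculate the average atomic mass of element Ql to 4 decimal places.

The abundance-weighted mean is 0.2080 × 142.93858 + 0.2406 × 143.95159 + 0.2187 × 145.97657 + 0.0901 × 146.92194 + 0.2426 × 148.98751
= 29.731225 + 34.634753 + 31.925076 + 13.237667 + 36.144370 = 145.673091 u

145.6731 u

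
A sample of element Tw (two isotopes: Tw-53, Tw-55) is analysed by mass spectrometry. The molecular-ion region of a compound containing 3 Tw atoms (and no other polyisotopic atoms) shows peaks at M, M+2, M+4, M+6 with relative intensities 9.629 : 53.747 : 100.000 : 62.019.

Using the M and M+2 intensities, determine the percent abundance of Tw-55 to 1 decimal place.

65.0%

If p is the fraction of Tw that is Tw-53, then I(M+2)/I(M) = [C(3,1)·p^2·(1−p)] / p^3 = 3·(1−p)/p = 53.747/9.629 = 5.5818
(1−p)/p = 5.5818/3 = 1.8606  ⇒  p = 1/(1 + 1.8606) = 0.3496
Tw-53: 35.0%, Tw-55: 65.0%.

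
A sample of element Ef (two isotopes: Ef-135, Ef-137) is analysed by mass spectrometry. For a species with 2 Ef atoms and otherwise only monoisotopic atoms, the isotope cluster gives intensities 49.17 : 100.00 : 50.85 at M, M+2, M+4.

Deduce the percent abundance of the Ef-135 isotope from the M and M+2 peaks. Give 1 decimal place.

49.6%

Let p = fractional abundance of Ef-135. I(M+2)/I(M) = [C(2,1)·p^1·(1−p)] / p^2 = 2·(1−p)/p = 100.00/49.17 = 2.0338
(1−p)/p = 2.0338/2 = 1.0169  ⇒  p = 1/(1 + 1.0169) = 0.4958
Ef-135: 49.6%, Ef-137: 50.4%.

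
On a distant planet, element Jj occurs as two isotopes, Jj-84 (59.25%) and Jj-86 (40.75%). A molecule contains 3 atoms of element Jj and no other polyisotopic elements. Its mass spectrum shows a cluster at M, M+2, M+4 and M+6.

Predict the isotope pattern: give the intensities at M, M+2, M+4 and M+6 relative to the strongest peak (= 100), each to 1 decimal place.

48.5 : 100.0 : 68.8 : 15.8

Each Jj atom is independently Jj-84 (p = 0.5925) or Jj-86 (q = 0.4075); the cluster is the binomial expansion (p + q)^3.
P(M) = 0.5925^3 = 0.208001
P(M+2) = 3 × 0.5925^2 × 0.4075^1 = 0.429166
P(M+4) = 3 × 0.5925^1 × 0.4075^2 = 0.295165
P(M+6) = 0.4075^3 = 0.067668
The M+2 peak is largest (0.429166); scaling to 100 gives 48.5 : 100.0 : 68.8 : 15.8.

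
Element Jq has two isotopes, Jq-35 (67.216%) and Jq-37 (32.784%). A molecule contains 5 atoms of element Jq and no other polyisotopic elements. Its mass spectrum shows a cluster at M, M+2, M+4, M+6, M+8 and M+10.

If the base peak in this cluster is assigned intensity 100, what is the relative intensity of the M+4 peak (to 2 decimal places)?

Term probabilities: M 0.1372, M+2 0.3346, M+4 0.3264, M+6 0.1592, M+8 0.0388, M+10 0.0038. Base peak = M+2.
P(M+2) = C(5,1) × 0.67216^4 × 0.32784^1 = 5 × 0.2041224 × 0.32784 = 0.334597 (base)
P(M+4) = C(5,2) × 0.67216^3 × 0.32784^2 = 10 × 0.30368126 × 0.10747907 = 0.326394
Relative intensity = 0.326394 / 0.334597 × 100 = 97.55

97.55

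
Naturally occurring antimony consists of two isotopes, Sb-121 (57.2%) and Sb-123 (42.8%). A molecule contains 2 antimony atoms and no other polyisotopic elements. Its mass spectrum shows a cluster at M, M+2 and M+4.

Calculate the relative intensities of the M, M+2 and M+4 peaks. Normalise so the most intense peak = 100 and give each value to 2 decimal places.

66.82 : 100.00 : 37.41

Expanding (0.572 + 0.428)^2:
P(M) = 0.572^2 = 0.327184
P(M+2) = 2 × 0.572^1 × 0.428^1 = 0.489632
P(M+4) = 0.428^2 = 0.183184
The M+2 peak is largest (0.489632); scaling to 100 gives 66.82 : 100.00 : 37.41.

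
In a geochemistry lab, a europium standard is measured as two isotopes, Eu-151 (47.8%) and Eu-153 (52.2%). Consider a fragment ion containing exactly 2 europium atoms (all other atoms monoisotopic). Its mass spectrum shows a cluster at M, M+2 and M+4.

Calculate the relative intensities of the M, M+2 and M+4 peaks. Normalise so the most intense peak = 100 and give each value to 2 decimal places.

Each Eu atom is independently Eu-151 (p = 0.478) or Eu-153 (q = 0.522); the cluster is the binomial expansion (p + q)^2.
P(M) = 0.478^2 = 0.228484
P(M+2) = 2 × 0.478^1 × 0.522^1 = 0.499032
P(M+4) = 0.522^2 = 0.272484
The M+2 peak is largest (0.499032); scaling to 100 gives 45.79 : 100.00 : 54.60.

45.79 : 100.00 : 54.60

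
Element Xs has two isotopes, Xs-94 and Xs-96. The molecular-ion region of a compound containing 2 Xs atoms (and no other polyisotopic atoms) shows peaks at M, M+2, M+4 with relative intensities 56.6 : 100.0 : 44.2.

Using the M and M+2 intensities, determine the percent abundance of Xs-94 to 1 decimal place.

53.1%

Write p for the Xs-94 fraction. I(M+2)/I(M) = [C(2,1)·p^1·(1−p)] / p^2 = 2·(1−p)/p = 100.0/56.6 = 1.7668
(1−p)/p = 1.7668/2 = 0.8834  ⇒  p = 1/(1 + 0.8834) = 0.5310
Xs-94: 53.1%, Xs-96: 46.9%.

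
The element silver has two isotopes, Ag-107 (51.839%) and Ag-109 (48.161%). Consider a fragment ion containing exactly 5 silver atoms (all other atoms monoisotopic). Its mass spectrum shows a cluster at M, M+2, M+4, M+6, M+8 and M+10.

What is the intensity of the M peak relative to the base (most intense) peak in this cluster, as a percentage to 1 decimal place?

Binomial terms of (0.51839 + 0.48161)^5: M 0.0374, M+2 0.1739, M+4 0.3231, M+6 0.3002, M+8 0.1394, M+10 0.0259 → M+4 is the base peak.
P(M+4) = C(5,2) × 0.51839^3 × 0.48161^2 = 10 × 0.13930601 × 0.23194819 = 0.323118 (base)
P(M) = C(5,0) × 0.51839^5 × 0.48161^0 = 1 × 0.03743545 × 1.0000 = 0.037435
Relative intensity = 0.037435 / 0.323118 × 100 = 11.6

11.6%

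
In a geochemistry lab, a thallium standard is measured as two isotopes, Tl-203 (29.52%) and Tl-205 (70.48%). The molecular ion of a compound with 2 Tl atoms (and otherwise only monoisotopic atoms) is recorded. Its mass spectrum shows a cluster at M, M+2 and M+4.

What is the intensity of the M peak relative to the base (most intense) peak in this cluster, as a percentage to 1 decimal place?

17.5%

Term probabilities: M 0.0871, M+2 0.4161, M+4 0.4967. Base peak = M+4.
P(M+4) = C(2,2) × 0.2952^0 × 0.7048^2 = 1 × 1.0000 × 0.49674304 = 0.496743 (base)
P(M) = C(2,0) × 0.2952^2 × 0.7048^0 = 1 × 0.08714304 × 1.0000 = 0.087143
Relative intensity = 0.087143 / 0.496743 × 100 = 17.5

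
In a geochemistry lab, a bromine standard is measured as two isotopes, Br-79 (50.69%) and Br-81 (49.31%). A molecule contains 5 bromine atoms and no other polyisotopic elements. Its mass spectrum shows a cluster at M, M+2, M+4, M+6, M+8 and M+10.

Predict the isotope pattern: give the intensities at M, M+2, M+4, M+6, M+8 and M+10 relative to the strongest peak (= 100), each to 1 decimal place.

Each Br atom is independently Br-79 (p = 0.5069) or Br-81 (q = 0.4931); the cluster is the binomial expansion (p + q)^5.
P(M) = 0.5069^5 = 0.033467
P(M+2) = 5 × 0.5069^4 × 0.4931^1 = 0.162777
P(M+4) = 10 × 0.5069^3 × 0.4931^2 = 0.316692
P(M+6) = 10 × 0.5069^2 × 0.4931^3 = 0.308070
P(M+8) = 5 × 0.5069^1 × 0.4931^4 = 0.149842
P(M+10) = 0.4931^5 = 0.029152
The M+4 peak is largest (0.316692); scaling to 100 gives 10.6 : 51.4 : 100.0 : 97.3 : 47.3 : 9.2.

10.6 : 51.4 : 100.0 : 97.3 : 47.3 : 9.2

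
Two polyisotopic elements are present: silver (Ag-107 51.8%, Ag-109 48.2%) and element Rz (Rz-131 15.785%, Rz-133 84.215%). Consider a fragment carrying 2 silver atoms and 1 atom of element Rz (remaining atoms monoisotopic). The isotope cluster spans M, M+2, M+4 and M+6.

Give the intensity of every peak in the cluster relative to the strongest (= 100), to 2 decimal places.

9.26 : 66.66 : 100.00 : 42.79

Silver pattern (n=2): 0.268324 : 0.499352 : 0.232324
Element Rz pattern (n=1): 0.15785 : 0.84215
Convolve the two distributions (both contribute in 2-u steps):
  M: 0.268324×0.15785 = 0.042355
  M+2: 0.268324×0.84215 + 0.499352×0.15785 = 0.304792
  M+4: 0.499352×0.84215 + 0.232324×0.15785 = 0.457202
  M+6: 0.232324×0.84215 = 0.195652
Scale to base peak (0.457202) = 100: 9.26 : 66.66 : 100.00 : 42.79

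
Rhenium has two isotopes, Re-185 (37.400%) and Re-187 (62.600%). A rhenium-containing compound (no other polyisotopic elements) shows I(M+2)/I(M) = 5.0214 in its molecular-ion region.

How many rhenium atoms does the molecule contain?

For n independent Re atoms, I(M+2)/I(M) = n · (abundance Re-187) / (abundance Re-185) = n · 0.62600/0.37400.
n = 5.0214 × 0.37400/0.62600 = 3.00 ≈ 3

3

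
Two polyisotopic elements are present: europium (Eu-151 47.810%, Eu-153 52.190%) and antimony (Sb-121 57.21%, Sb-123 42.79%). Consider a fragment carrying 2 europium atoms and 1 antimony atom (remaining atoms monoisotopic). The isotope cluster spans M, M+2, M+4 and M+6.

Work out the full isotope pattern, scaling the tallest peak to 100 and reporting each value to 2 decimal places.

34.12 : 100.00 : 96.36 : 30.41

Europium pattern (n=2): 0.22857961 : 0.49904078 : 0.27237961
Antimony pattern (n=1): 0.5721 : 0.4279
Convolve the two distributions (both contribute in 2-u steps):
  M: 0.22857961×0.5721 = 0.130770
  M+2: 0.22857961×0.4279 + 0.49904078×0.5721 = 0.383310
  M+4: 0.49904078×0.4279 + 0.27237961×0.5721 = 0.369368
  M+6: 0.27237961×0.4279 = 0.116551
Scale to base peak (0.383310) = 100: 34.12 : 100.00 : 96.36 : 30.41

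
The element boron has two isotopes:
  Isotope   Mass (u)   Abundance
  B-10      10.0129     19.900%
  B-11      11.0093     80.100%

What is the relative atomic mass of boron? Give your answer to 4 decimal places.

Ar = Σ fᵢ·mᵢ = 0.19900 × 10.0129 + 0.80100 × 11.0093
= 1.99257 + 8.81845 = 10.81102 u

10.8110 u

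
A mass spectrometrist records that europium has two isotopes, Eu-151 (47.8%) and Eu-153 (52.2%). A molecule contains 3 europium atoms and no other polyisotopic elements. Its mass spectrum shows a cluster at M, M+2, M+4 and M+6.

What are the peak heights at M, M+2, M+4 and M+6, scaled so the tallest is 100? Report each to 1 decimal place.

Expanding (0.478 + 0.522)^3:
P(M) = 0.478^3 = 0.109215
P(M+2) = 3 × 0.478^2 × 0.522^1 = 0.357806
P(M+4) = 3 × 0.478^1 × 0.522^2 = 0.390742
P(M+6) = 0.522^3 = 0.142237
The M+4 peak is largest (0.390742); scaling to 100 gives 28.0 : 91.6 : 100.0 : 36.4.

28.0 : 91.6 : 100.0 : 36.4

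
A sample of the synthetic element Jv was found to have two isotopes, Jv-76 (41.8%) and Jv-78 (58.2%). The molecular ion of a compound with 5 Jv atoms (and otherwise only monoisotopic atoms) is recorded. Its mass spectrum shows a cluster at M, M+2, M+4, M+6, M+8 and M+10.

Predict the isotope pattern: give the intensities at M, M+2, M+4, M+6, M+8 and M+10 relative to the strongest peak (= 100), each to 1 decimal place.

Expanding (0.418 + 0.582)^5:
P(M) = 0.418^5 = 0.012761
P(M+2) = 5 × 0.418^4 × 0.582^1 = 0.088838
P(M+4) = 10 × 0.418^3 × 0.582^2 = 0.247386
P(M+6) = 10 × 0.418^2 × 0.582^3 = 0.344446
P(M+8) = 5 × 0.418^1 × 0.582^4 = 0.239794
P(M+10) = 0.582^5 = 0.066775
The M+6 peak is largest (0.344446); scaling to 100 gives 3.7 : 25.8 : 71.8 : 100.0 : 69.6 : 19.4.

3.7 : 25.8 : 71.8 : 100.0 : 69.6 : 19.4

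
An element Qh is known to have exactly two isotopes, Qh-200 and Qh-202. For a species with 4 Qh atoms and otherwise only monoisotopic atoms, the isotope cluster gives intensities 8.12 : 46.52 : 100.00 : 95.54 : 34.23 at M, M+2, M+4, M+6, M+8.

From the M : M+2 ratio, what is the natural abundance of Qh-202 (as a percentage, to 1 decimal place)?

If p is the fraction of Qh that is Qh-200, then I(M+2)/I(M) = [C(4,1)·p^3·(1−p)] / p^4 = 4·(1−p)/p = 46.52/8.12 = 5.7291
(1−p)/p = 5.7291/4 = 1.4323  ⇒  p = 1/(1 + 1.4323) = 0.4111
Qh-200: 41.1%, Qh-202: 58.9%.

58.9%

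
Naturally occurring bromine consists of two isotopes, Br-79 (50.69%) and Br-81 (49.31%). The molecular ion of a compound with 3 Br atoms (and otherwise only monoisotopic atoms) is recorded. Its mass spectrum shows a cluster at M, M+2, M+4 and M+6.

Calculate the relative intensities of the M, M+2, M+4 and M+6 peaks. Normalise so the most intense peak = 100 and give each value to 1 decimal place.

Expanding (0.5069 + 0.4931)^3:
P(M) = 0.5069^3 = 0.130247
P(M+2) = 3 × 0.5069^2 × 0.4931^1 = 0.380103
P(M+4) = 3 × 0.5069^1 × 0.4931^2 = 0.369755
P(M+6) = 0.4931^3 = 0.119896
The M+2 peak is largest (0.380103); scaling to 100 gives 34.3 : 100.0 : 97.3 : 31.5.

34.3 : 100.0 : 97.3 : 31.5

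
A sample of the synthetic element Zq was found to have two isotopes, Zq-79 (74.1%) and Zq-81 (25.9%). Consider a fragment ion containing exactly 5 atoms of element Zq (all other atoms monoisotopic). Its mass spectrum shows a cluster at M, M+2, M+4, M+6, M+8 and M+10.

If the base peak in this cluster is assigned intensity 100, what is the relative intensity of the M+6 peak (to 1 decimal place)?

Term probabilities: M 0.2234, M+2 0.3904, M+4 0.2729, M+6 0.0954, M+8 0.0167, M+10 0.0012. Base peak = M+2.
P(M+2) = C(5,1) × 0.741^4 × 0.259^1 = 5 × 0.30148994 × 0.2590 = 0.390429 (base)
P(M+6) = C(5,3) × 0.741^2 × 0.259^3 = 10 × 0.549081 × 0.01737398 = 0.095397
Relative intensity = 0.095397 / 0.390429 × 100 = 24.4

24.4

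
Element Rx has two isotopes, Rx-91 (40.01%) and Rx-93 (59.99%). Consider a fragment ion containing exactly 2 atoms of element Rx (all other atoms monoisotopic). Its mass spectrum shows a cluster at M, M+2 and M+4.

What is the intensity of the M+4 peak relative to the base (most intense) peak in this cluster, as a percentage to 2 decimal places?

74.97%

(0.4001 + 0.5999)^2 gives M 0.1601, M+2 0.4800, M+4 0.3599; the largest is M+2.
P(M+2) = C(2,1) × 0.4001^1 × 0.5999^1 = 2 × 0.4001 × 0.5999 = 0.480040 (base)
P(M+4) = C(2,2) × 0.4001^0 × 0.5999^2 = 1 × 1.0000 × 0.35988001 = 0.359880
Relative intensity = 0.359880 / 0.480040 × 100 = 74.97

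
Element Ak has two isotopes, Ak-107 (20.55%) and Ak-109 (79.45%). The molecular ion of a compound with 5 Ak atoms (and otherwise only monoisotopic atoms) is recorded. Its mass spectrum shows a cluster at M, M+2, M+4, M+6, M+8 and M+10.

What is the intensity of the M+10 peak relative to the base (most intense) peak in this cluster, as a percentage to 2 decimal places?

Binomial terms of (0.2055 + 0.7945)^5: M 0.0004, M+2 0.0071, M+4 0.0548, M+6 0.2118, M+8 0.4094, M+10 0.3166 → M+8 is the base peak.
P(M+8) = C(5,4) × 0.2055^1 × 0.7945^4 = 5 × 0.2055 × 0.39845163 = 0.409409 (base)
P(M+10) = C(5,5) × 0.2055^0 × 0.7945^5 = 1 × 1.0000 × 0.31656982 = 0.316570
Relative intensity = 0.316570 / 0.409409 × 100 = 77.32

77.32%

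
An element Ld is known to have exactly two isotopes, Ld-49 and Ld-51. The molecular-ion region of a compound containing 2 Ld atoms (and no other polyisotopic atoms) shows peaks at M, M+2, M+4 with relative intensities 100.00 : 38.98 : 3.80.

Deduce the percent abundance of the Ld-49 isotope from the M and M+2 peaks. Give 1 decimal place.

83.7%

Let p = fractional abundance of Ld-49. I(M+2)/I(M) = [C(2,1)·p^1·(1−p)] / p^2 = 2·(1−p)/p = 38.98/100.00 = 0.3898
(1−p)/p = 0.3898/2 = 0.1949  ⇒  p = 1/(1 + 0.1949) = 0.8369
Ld-49: 83.7%, Ld-51: 16.3%.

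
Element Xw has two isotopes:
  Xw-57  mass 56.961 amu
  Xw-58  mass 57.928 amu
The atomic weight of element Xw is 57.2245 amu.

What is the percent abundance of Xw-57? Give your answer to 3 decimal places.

72.751%

Writing the weighted mean with unknown fraction x of Xw-57:
56.961·x + 57.928·(1 − x) = 57.2245
(56.961 − 57.928)·x = 57.2245 − 57.928
x = -0.7035 / -0.967 = 0.72751 → 72.751% Xw-57, 27.249% Xw-58.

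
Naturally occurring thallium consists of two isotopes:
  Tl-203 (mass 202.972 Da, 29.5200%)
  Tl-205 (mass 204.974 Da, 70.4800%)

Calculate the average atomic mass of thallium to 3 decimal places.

Ar = Σ fᵢ·mᵢ = 0.295200 × 202.972 + 0.704800 × 204.974
= 59.9173 + 144.4657 = 204.3830 Da

204.383 Da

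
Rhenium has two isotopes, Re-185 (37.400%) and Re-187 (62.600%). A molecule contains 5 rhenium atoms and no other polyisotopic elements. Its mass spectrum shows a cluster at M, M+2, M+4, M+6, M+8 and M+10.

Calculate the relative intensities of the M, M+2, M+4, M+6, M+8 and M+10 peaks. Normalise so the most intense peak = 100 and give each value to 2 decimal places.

2.13 : 17.85 : 59.74 : 100.00 : 83.69 : 28.02

The 5 Re atoms are independent, so intensities follow the terms of (0.37400 + 0.62600)^5.
P(M) = 0.37400^5 = 0.007317
P(M+2) = 5 × 0.37400^4 × 0.62600^1 = 0.061239
P(M+4) = 10 × 0.37400^3 × 0.62600^2 = 0.205005
P(M+6) = 10 × 0.37400^2 × 0.62600^3 = 0.343136
P(M+8) = 5 × 0.37400^1 × 0.62600^4 = 0.287170
P(M+10) = 0.62600^5 = 0.096133
The M+6 peak is largest (0.343136); scaling to 100 gives 2.13 : 17.85 : 59.74 : 100.00 : 83.69 : 28.02.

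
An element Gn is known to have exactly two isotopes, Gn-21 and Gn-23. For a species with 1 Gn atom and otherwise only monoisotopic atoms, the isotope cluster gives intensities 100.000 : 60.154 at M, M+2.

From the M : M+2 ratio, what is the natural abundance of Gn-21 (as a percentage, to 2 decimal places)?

62.44%

Let p = fractional abundance of Gn-21. I(M+2)/I(M) = [C(1,1)·p^0·(1−p)] / p^1 = 1·(1−p)/p = 60.154/100.000 = 0.6015
(1−p)/p = 0.6015/1 = 0.6015  ⇒  p = 1/(1 + 0.6015) = 0.6244
Gn-21: 62.44%, Gn-23: 37.56%.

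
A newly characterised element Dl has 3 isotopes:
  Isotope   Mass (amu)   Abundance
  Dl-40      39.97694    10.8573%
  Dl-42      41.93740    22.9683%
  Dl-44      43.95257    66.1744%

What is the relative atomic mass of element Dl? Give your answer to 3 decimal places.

43.058 amu

Average mass = Σ (abundance × isotope mass) = 0.108573 × 39.97694 + 0.229683 × 41.93740 + 0.661744 × 43.95257
= 4.340416 + 9.632308 + 29.085349 = 43.058073 amu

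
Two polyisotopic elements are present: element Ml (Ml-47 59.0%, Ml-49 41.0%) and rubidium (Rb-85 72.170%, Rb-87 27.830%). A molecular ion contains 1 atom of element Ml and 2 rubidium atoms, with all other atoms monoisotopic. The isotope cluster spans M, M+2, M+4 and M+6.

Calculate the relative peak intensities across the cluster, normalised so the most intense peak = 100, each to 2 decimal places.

68.21 : 100.00 : 46.70 : 7.05

Element Ml pattern (n=1): 0.5900 : 0.4100
Rubidium pattern (n=2): 0.52085089 : 0.40169822 : 0.07745089
Convolve the two distributions (both contribute in 2-u steps):
  M: 0.5900×0.52085089 = 0.307302
  M+2: 0.5900×0.40169822 + 0.4100×0.52085089 = 0.450551
  M+4: 0.5900×0.07745089 + 0.4100×0.40169822 = 0.210392
  M+6: 0.4100×0.07745089 = 0.031755
Scale to base peak (0.450551) = 100: 68.21 : 100.00 : 46.70 : 7.05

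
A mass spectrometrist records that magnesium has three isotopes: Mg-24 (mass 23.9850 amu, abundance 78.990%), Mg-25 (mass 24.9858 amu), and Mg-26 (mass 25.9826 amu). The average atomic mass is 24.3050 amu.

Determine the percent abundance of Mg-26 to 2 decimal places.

11.01%

Let x and y be the fractions of Mg-25 and Mg-26. Then x + y = 1 − 0.78990 = 0.21010 and 24.9858x + 25.9826y = 24.3050 − 0.78990×23.9850 = 5.3592485.
Substituting: 24.9858x + 25.9826(0.21010 − x) = 5.3592485
(24.9858 − 25.9826)x = -0.09969576  ⇒  x = 0.10002, y = 0.11008
Mg-25: 10.00%, Mg-26: 11.01%.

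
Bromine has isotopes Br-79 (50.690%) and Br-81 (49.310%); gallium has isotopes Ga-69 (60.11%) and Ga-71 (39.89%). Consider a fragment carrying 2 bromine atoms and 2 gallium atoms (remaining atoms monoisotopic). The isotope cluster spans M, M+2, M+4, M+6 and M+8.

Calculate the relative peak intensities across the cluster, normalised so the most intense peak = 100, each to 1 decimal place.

Bromine pattern (n=2): 0.25694761 : 0.49990478 : 0.24314761
Gallium pattern (n=2): 0.36132121 : 0.47955758 : 0.15912121
Convolve the two distributions (both contribute in 2-u steps):
  M: 0.25694761×0.36132121 = 0.092841
  M+2: 0.25694761×0.47955758 + 0.49990478×0.36132121 = 0.303847
  M+4: 0.25694761×0.15912121 + 0.49990478×0.47955758 + 0.24314761×0.36132121 = 0.368473
  M+6: 0.49990478×0.15912121 + 0.24314761×0.47955758 = 0.196149
  M+8: 0.24314761×0.15912121 = 0.038690
Scale to base peak (0.368473) = 100: 25.2 : 82.5 : 100.0 : 53.2 : 10.5

25.2 : 82.5 : 100.0 : 53.2 : 10.5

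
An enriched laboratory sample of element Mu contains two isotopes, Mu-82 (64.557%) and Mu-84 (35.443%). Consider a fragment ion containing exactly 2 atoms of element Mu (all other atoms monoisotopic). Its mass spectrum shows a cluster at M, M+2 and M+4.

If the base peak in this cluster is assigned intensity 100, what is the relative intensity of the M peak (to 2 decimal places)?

Term probabilities: M 0.4168, M+2 0.4576, M+4 0.1256. Base peak = M+2.
P(M+2) = C(2,1) × 0.64557^1 × 0.35443^1 = 2 × 0.64557 × 0.35443 = 0.457619 (base)
P(M) = C(2,0) × 0.64557^2 × 0.35443^0 = 1 × 0.41676062 × 1.0000 = 0.416761
Relative intensity = 0.416761 / 0.457619 × 100 = 91.07

91.07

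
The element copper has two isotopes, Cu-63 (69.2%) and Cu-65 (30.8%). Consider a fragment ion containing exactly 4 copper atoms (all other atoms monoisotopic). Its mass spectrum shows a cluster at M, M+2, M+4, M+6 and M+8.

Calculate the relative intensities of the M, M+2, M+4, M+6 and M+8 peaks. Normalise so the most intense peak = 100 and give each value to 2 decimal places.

Expanding (0.692 + 0.308)^4:
P(M) = 0.692^4 = 0.229311
P(M+2) = 4 × 0.692^3 × 0.308^1 = 0.408253
P(M+4) = 6 × 0.692^2 × 0.308^2 = 0.272562
P(M+6) = 4 × 0.692^1 × 0.308^3 = 0.080876
P(M+8) = 0.308^4 = 0.008999
The M+2 peak is largest (0.408253); scaling to 100 gives 56.17 : 100.00 : 66.76 : 19.81 : 2.20.

56.17 : 100.00 : 66.76 : 19.81 : 2.20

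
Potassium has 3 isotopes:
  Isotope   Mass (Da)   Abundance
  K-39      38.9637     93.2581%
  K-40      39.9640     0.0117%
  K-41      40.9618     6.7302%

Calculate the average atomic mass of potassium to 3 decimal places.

Weight each isotope mass by its fractional abundance: 0.932581 × 38.9637 + 0.000117 × 39.9640 + 0.067302 × 40.9618
= 36.33681 + 0.00468 + 2.75681 = 39.09830 Da

39.098 Da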